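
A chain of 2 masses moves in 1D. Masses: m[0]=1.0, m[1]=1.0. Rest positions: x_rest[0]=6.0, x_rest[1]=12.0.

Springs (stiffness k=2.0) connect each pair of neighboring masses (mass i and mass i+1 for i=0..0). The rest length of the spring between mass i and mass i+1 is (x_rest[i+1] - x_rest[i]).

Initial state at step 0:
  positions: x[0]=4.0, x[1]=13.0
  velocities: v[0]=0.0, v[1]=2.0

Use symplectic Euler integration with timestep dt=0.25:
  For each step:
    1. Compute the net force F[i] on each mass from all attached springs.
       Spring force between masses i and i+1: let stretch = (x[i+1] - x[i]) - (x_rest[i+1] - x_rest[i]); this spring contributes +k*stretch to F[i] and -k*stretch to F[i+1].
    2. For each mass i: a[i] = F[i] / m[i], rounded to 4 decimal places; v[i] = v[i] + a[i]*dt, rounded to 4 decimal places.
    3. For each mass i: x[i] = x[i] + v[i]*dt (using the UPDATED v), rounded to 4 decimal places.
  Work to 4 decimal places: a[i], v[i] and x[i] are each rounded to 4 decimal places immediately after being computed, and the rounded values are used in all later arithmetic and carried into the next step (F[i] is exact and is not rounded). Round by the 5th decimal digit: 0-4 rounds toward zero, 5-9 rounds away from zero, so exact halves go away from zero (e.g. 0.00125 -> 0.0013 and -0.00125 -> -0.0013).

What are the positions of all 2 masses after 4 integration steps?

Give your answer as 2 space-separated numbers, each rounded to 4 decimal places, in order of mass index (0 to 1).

Answer: 7.0372 11.9629

Derivation:
Step 0: x=[4.0000 13.0000] v=[0.0000 2.0000]
Step 1: x=[4.3750 13.1250] v=[1.5000 0.5000]
Step 2: x=[5.0938 12.9063] v=[2.8750 -0.8750]
Step 3: x=[6.0391 12.4610] v=[3.7813 -1.7813]
Step 4: x=[7.0372 11.9629] v=[3.9923 -1.9923]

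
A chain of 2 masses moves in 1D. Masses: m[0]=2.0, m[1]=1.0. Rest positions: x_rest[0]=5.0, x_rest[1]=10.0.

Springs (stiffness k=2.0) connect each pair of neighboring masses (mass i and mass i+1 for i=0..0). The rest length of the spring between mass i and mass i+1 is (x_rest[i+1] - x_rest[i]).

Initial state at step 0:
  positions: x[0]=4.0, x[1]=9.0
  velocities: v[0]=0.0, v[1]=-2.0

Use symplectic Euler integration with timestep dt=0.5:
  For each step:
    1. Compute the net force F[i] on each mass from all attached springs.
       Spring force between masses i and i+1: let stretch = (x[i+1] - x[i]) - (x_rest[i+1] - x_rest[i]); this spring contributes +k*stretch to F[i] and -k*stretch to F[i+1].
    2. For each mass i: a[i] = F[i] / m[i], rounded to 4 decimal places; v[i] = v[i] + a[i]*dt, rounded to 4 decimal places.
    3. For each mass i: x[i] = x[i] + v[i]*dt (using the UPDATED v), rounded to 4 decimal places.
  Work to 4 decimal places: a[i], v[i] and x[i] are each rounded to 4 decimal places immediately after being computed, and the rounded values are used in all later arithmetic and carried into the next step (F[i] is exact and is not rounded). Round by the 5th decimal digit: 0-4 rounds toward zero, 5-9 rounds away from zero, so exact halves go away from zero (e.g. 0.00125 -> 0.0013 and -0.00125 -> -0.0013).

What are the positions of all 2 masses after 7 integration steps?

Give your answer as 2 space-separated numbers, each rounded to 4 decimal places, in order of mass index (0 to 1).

Answer: 1.6609 6.6783

Derivation:
Step 0: x=[4.0000 9.0000] v=[0.0000 -2.0000]
Step 1: x=[4.0000 8.0000] v=[0.0000 -2.0000]
Step 2: x=[3.7500 7.5000] v=[-0.5000 -1.0000]
Step 3: x=[3.1875 7.6250] v=[-1.1250 0.2500]
Step 4: x=[2.4844 8.0313] v=[-1.4063 0.8125]
Step 5: x=[1.9180 8.1641] v=[-1.1329 0.2656]
Step 6: x=[1.6631 7.6739] v=[-0.5099 -0.9805]
Step 7: x=[1.6609 6.6783] v=[-0.0045 -1.9913]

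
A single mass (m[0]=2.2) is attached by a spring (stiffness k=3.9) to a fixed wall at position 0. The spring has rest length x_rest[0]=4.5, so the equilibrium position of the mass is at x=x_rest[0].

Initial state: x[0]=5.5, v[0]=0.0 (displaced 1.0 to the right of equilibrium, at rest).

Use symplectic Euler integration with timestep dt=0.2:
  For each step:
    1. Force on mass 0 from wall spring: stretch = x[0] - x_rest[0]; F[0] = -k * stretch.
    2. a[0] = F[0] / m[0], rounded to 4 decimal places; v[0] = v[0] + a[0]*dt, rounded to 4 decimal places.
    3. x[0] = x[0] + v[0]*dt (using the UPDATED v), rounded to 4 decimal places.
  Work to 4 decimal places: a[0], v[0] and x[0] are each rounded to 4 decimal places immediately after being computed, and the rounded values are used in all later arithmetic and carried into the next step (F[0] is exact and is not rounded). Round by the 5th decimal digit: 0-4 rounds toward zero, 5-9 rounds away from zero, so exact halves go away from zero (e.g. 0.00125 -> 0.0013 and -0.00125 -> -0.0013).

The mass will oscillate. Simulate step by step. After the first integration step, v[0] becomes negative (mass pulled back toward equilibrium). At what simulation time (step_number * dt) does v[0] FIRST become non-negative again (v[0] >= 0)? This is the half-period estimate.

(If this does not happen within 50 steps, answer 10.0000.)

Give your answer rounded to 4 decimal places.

Step 0: x=[5.5000] v=[0.0000]
Step 1: x=[5.4291] v=[-0.3545]
Step 2: x=[5.2923] v=[-0.6839]
Step 3: x=[5.0993] v=[-0.9648]
Step 4: x=[4.8638] v=[-1.1773]
Step 5: x=[4.6025] v=[-1.3063]
Step 6: x=[4.3340] v=[-1.3426]
Step 7: x=[4.0773] v=[-1.2837]
Step 8: x=[3.8505] v=[-1.1338]
Step 9: x=[3.6698] v=[-0.9035]
Step 10: x=[3.5480] v=[-0.6092]
Step 11: x=[3.4937] v=[-0.2717]
Step 12: x=[3.5107] v=[0.0851]
First v>=0 after going negative at step 12, time=2.4000

Answer: 2.4000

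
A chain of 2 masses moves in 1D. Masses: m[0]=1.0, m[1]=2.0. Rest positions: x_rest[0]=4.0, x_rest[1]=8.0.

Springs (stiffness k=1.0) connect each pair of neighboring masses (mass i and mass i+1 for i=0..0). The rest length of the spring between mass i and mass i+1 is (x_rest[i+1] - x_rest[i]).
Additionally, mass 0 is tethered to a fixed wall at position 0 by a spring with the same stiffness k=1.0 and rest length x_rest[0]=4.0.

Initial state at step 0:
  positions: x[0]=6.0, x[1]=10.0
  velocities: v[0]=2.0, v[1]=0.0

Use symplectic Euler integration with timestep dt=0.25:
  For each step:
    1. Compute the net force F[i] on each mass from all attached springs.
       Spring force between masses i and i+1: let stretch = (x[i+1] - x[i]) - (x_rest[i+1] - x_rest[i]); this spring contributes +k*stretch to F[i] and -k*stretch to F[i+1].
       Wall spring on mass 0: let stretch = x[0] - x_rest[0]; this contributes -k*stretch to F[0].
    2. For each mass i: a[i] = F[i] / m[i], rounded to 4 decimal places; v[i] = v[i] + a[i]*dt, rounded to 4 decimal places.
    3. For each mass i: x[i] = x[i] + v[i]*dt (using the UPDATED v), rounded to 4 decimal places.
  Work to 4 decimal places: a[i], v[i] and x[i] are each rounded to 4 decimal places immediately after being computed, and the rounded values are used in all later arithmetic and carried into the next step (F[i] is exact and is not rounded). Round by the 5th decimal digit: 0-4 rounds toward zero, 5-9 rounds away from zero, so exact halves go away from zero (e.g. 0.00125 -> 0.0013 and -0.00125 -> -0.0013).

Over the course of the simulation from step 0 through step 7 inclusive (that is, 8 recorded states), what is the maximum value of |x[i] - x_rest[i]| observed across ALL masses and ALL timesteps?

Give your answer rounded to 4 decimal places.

Step 0: x=[6.0000 10.0000] v=[2.0000 0.0000]
Step 1: x=[6.3750 10.0000] v=[1.5000 0.0000]
Step 2: x=[6.5781 10.0117] v=[0.8125 0.0469]
Step 3: x=[6.5847 10.0411] v=[0.0264 0.1177]
Step 4: x=[6.3958 10.0875] v=[-0.7557 0.1857]
Step 5: x=[6.0379 10.1436] v=[-1.4317 0.2243]
Step 6: x=[5.5592 10.1964] v=[-1.9148 0.2111]
Step 7: x=[5.0229 10.2293] v=[-2.1453 0.1315]
Max displacement = 2.5847

Answer: 2.5847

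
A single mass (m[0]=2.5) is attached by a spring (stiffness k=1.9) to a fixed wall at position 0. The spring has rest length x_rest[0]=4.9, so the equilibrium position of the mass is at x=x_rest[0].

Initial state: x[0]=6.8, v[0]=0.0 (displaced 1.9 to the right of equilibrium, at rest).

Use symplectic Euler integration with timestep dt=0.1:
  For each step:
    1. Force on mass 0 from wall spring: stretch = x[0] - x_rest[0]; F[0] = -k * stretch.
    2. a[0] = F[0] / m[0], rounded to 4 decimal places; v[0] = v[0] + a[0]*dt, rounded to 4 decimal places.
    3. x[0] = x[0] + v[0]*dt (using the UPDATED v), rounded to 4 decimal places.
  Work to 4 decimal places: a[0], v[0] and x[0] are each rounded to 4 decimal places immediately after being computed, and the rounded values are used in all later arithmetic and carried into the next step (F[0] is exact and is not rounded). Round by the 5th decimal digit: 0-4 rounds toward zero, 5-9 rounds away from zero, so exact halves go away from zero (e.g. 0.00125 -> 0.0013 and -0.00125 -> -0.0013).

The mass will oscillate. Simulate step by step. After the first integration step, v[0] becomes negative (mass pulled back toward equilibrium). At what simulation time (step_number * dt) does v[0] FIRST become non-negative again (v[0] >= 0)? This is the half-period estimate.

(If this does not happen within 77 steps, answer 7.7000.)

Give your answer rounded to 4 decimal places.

Step 0: x=[6.8000] v=[0.0000]
Step 1: x=[6.7856] v=[-0.1444]
Step 2: x=[6.7568] v=[-0.2877]
Step 3: x=[6.7139] v=[-0.4288]
Step 4: x=[6.6572] v=[-0.5667]
Step 5: x=[6.5872] v=[-0.7003]
Step 6: x=[6.5044] v=[-0.8285]
Step 7: x=[6.4094] v=[-0.9504]
Step 8: x=[6.3029] v=[-1.0651]
Step 9: x=[6.1857] v=[-1.1717]
Step 10: x=[6.0588] v=[-1.2694]
Step 11: x=[5.9231] v=[-1.3575]
Step 12: x=[5.7796] v=[-1.4353]
Step 13: x=[5.6294] v=[-1.5022]
Step 14: x=[5.4736] v=[-1.5576]
Step 15: x=[5.3135] v=[-1.6012]
Step 16: x=[5.1502] v=[-1.6326]
Step 17: x=[4.9850] v=[-1.6516]
Step 18: x=[4.8192] v=[-1.6581]
Step 19: x=[4.6540] v=[-1.6520]
Step 20: x=[4.4907] v=[-1.6333]
Step 21: x=[4.3305] v=[-1.6022]
Step 22: x=[4.1746] v=[-1.5589]
Step 23: x=[4.0242] v=[-1.5038]
Step 24: x=[3.8805] v=[-1.4372]
Step 25: x=[3.7445] v=[-1.3597]
Step 26: x=[3.6173] v=[-1.2719]
Step 27: x=[3.4999] v=[-1.1744]
Step 28: x=[3.3931] v=[-1.0680]
Step 29: x=[3.2978] v=[-0.9535]
Step 30: x=[3.2146] v=[-0.8317]
Step 31: x=[3.1442] v=[-0.7036]
Step 32: x=[3.0872] v=[-0.5702]
Step 33: x=[3.0440] v=[-0.4324]
Step 34: x=[3.0149] v=[-0.2913]
Step 35: x=[3.0001] v=[-0.1480]
Step 36: x=[2.9997] v=[-0.0036]
Step 37: x=[3.0138] v=[0.1408]
First v>=0 after going negative at step 37, time=3.7000

Answer: 3.7000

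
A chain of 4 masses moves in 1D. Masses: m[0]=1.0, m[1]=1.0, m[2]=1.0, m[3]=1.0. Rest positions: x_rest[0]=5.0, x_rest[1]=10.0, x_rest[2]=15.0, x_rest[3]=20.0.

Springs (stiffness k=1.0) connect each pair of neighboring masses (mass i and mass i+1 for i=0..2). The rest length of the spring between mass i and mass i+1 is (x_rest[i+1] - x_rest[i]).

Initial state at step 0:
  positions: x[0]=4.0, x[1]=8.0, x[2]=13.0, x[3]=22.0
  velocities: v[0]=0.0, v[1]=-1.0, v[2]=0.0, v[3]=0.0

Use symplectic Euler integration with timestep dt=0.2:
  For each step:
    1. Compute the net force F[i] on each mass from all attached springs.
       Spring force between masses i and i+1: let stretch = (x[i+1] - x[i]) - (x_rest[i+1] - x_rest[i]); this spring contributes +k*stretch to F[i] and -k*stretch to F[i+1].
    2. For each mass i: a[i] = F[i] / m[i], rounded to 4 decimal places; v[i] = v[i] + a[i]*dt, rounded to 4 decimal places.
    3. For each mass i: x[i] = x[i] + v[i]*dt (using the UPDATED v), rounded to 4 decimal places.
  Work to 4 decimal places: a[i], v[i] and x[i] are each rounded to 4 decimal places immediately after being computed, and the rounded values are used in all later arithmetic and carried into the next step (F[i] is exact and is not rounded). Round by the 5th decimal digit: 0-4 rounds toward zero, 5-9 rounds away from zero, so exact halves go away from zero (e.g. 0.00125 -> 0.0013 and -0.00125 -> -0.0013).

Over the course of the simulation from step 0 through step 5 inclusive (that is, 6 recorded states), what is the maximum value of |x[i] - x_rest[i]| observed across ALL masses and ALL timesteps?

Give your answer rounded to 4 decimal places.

Step 0: x=[4.0000 8.0000 13.0000 22.0000] v=[0.0000 -1.0000 0.0000 0.0000]
Step 1: x=[3.9600 7.8400 13.1600 21.8400] v=[-0.2000 -0.8000 0.8000 -0.8000]
Step 2: x=[3.8752 7.7376 13.4544 21.5328] v=[-0.4240 -0.5120 1.4720 -1.5360]
Step 3: x=[3.7449 7.7094 13.8433 21.1025] v=[-0.6515 -0.1411 1.9443 -2.1517]
Step 4: x=[3.5732 7.7680 14.2772 20.5818] v=[-0.8586 0.2928 2.1694 -2.6035]
Step 5: x=[3.3693 7.9191 14.7029 20.0089] v=[-1.0196 0.7557 2.1285 -2.8644]
Max displacement = 2.2906

Answer: 2.2906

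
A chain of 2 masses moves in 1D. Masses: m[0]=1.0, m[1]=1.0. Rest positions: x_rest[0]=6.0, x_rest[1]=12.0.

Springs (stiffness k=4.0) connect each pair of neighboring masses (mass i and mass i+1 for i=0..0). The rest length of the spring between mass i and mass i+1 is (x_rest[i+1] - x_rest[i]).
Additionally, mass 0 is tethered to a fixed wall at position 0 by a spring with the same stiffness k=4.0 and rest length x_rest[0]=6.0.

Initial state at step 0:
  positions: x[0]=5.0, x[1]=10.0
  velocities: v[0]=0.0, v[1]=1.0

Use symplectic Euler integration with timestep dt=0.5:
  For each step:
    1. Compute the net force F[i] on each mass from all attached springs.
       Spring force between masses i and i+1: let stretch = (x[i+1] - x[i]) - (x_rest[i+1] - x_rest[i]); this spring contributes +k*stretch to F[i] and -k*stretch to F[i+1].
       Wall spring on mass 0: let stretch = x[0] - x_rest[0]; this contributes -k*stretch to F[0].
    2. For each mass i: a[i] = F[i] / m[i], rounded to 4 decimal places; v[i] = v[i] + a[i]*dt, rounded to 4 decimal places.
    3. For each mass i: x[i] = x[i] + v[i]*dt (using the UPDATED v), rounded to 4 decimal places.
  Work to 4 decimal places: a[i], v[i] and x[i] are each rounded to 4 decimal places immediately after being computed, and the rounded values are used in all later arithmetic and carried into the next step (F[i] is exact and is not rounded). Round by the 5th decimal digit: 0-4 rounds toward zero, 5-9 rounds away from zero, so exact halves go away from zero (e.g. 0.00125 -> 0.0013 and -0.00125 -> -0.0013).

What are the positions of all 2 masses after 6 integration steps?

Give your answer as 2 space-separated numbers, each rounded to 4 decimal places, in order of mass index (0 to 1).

Answer: 7.0000 12.5000

Derivation:
Step 0: x=[5.0000 10.0000] v=[0.0000 1.0000]
Step 1: x=[5.0000 11.5000] v=[0.0000 3.0000]
Step 2: x=[6.5000 12.5000] v=[3.0000 2.0000]
Step 3: x=[7.5000 13.5000] v=[2.0000 2.0000]
Step 4: x=[7.0000 14.5000] v=[-1.0000 2.0000]
Step 5: x=[7.0000 14.0000] v=[0.0000 -1.0000]
Step 6: x=[7.0000 12.5000] v=[0.0000 -3.0000]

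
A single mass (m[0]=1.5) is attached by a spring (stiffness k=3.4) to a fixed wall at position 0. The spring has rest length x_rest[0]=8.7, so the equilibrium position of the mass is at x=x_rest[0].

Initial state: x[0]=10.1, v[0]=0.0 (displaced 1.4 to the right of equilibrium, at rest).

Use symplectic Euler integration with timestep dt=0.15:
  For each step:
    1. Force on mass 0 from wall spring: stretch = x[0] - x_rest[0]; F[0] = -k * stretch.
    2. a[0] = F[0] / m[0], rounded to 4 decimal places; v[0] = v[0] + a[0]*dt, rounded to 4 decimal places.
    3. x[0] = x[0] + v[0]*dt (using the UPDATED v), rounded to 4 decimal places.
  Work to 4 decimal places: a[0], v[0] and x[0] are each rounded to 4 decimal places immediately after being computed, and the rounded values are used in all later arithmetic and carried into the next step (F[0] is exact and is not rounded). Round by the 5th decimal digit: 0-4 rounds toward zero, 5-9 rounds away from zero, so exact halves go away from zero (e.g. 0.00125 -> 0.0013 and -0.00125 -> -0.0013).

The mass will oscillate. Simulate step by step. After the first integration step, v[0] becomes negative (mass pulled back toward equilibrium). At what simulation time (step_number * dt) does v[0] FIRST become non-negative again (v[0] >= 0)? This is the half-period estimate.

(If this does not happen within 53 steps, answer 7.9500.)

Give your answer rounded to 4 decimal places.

Step 0: x=[10.1000] v=[0.0000]
Step 1: x=[10.0286] v=[-0.4760]
Step 2: x=[9.8894] v=[-0.9277]
Step 3: x=[9.6896] v=[-1.3321]
Step 4: x=[9.4393] v=[-1.6686]
Step 5: x=[9.1513] v=[-1.9200]
Step 6: x=[8.8403] v=[-2.0734]
Step 7: x=[8.5221] v=[-2.1211]
Step 8: x=[8.2130] v=[-2.0606]
Step 9: x=[7.9288] v=[-1.8950]
Step 10: x=[7.6839] v=[-1.6328]
Step 11: x=[7.4908] v=[-1.2873]
Step 12: x=[7.3594] v=[-0.8762]
Step 13: x=[7.2963] v=[-0.4204]
Step 14: x=[7.3048] v=[0.0569]
First v>=0 after going negative at step 14, time=2.1000

Answer: 2.1000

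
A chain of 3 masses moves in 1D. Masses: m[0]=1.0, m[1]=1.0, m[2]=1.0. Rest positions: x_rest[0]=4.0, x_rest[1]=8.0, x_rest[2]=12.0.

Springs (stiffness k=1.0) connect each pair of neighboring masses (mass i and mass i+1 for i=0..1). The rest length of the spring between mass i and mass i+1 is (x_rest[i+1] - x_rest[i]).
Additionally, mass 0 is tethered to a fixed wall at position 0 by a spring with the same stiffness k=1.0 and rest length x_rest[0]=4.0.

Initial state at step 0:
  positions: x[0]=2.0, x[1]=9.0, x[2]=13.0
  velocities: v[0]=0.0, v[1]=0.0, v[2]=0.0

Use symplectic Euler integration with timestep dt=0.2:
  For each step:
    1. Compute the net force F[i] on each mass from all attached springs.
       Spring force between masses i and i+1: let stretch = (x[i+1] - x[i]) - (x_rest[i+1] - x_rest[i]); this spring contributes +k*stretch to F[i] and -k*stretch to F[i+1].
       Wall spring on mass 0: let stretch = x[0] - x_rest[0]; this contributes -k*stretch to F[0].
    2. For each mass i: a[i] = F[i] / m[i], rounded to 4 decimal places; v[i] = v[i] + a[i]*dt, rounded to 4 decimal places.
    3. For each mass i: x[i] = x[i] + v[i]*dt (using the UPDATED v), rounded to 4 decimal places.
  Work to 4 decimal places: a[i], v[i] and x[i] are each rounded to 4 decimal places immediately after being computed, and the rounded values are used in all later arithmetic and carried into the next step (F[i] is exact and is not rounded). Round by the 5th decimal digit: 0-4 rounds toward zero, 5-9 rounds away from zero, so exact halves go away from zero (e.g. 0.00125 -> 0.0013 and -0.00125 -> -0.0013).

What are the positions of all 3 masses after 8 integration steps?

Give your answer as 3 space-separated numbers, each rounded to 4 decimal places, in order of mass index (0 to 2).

Step 0: x=[2.0000 9.0000 13.0000] v=[0.0000 0.0000 0.0000]
Step 1: x=[2.2000 8.8800 13.0000] v=[1.0000 -0.6000 0.0000]
Step 2: x=[2.5792 8.6576 12.9952] v=[1.8960 -1.1120 -0.0240]
Step 3: x=[3.0984 8.3656 12.9769] v=[2.5958 -1.4602 -0.0915]
Step 4: x=[3.7043 8.0473 12.9341] v=[3.0296 -1.5914 -0.2138]
Step 5: x=[4.3358 7.7508 12.8559] v=[3.1573 -1.4826 -0.3912]
Step 6: x=[4.9304 7.5219 12.7335] v=[2.9731 -1.1446 -0.6122]
Step 7: x=[5.4315 7.3978 12.5626] v=[2.5053 -0.6206 -0.8545]
Step 8: x=[5.7940 7.4016 12.3451] v=[1.8123 0.0191 -1.0875]

Answer: 5.7940 7.4016 12.3451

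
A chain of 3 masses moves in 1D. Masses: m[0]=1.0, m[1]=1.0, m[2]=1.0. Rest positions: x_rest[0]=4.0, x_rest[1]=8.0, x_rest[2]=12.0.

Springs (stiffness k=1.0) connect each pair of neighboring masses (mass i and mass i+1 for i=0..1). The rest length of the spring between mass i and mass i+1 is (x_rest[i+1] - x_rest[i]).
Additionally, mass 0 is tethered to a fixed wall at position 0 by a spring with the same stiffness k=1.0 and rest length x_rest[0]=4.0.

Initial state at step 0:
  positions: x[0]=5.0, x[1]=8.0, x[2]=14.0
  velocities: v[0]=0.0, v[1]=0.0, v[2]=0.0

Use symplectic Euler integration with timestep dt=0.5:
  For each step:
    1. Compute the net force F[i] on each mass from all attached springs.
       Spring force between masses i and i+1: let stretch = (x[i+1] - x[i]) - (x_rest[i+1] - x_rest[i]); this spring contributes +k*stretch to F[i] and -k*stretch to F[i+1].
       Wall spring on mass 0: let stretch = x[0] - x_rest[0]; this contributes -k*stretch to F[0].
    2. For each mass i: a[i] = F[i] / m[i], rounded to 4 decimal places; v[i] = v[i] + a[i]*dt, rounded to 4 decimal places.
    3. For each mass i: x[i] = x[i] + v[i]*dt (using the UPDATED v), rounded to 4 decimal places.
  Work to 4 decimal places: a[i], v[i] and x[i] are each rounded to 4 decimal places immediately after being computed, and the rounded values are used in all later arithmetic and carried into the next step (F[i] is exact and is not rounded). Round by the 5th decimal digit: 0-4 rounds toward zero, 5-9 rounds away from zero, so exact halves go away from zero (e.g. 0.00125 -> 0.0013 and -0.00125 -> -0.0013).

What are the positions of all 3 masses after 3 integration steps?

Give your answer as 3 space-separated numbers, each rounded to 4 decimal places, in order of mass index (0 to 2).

Answer: 3.8125 9.8750 12.3281

Derivation:
Step 0: x=[5.0000 8.0000 14.0000] v=[0.0000 0.0000 0.0000]
Step 1: x=[4.5000 8.7500 13.5000] v=[-1.0000 1.5000 -1.0000]
Step 2: x=[3.9375 9.6250 12.8125] v=[-1.1250 1.7500 -1.3750]
Step 3: x=[3.8125 9.8750 12.3281] v=[-0.2500 0.5000 -0.9688]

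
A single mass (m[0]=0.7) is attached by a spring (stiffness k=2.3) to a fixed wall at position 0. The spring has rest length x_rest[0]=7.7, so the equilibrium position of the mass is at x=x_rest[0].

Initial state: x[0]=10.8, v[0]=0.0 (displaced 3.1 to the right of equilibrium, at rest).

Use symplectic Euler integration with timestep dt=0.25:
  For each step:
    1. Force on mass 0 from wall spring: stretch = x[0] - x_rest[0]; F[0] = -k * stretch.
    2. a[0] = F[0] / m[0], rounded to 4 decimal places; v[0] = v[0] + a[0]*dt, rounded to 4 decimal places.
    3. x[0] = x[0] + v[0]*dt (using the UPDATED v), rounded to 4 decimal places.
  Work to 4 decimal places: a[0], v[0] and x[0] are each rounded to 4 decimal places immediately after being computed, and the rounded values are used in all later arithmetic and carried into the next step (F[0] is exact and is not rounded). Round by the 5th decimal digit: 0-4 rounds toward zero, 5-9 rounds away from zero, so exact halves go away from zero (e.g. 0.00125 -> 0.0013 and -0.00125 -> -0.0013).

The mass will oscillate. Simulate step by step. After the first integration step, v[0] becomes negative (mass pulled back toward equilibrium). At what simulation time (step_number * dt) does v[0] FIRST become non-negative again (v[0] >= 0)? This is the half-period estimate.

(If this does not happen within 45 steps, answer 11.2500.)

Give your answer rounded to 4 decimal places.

Step 0: x=[10.8000] v=[0.0000]
Step 1: x=[10.1634] v=[-2.5464]
Step 2: x=[9.0209] v=[-4.5699]
Step 3: x=[7.6072] v=[-5.6549]
Step 4: x=[6.2125] v=[-5.5787]
Step 5: x=[5.1233] v=[-4.3568]
Step 6: x=[4.5633] v=[-2.2402]
Step 7: x=[4.6474] v=[0.3364]
First v>=0 after going negative at step 7, time=1.7500

Answer: 1.7500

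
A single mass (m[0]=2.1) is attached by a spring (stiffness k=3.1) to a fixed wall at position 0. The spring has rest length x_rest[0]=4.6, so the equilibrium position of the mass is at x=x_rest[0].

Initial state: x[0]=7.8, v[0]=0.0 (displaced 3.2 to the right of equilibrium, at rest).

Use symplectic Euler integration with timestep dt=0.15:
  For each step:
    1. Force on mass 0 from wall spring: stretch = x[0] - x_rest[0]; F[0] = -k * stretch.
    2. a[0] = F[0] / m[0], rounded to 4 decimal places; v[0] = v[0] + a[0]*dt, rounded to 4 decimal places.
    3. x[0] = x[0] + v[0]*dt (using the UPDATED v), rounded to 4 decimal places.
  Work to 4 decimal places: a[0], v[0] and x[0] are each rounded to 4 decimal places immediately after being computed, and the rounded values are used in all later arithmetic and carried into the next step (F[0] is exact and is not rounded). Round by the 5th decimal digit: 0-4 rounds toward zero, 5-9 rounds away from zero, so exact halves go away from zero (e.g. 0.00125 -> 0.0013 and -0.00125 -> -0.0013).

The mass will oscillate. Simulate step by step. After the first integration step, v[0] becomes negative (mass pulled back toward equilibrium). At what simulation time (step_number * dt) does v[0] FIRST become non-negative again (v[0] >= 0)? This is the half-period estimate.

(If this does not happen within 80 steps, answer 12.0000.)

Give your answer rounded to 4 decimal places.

Step 0: x=[7.8000] v=[0.0000]
Step 1: x=[7.6937] v=[-0.7086]
Step 2: x=[7.4847] v=[-1.3936]
Step 3: x=[7.1798] v=[-2.0324]
Step 4: x=[6.7893] v=[-2.6036]
Step 5: x=[6.3260] v=[-3.0884]
Step 6: x=[5.8054] v=[-3.4706]
Step 7: x=[5.2448] v=[-3.7375]
Step 8: x=[4.6628] v=[-3.8803]
Step 9: x=[4.0787] v=[-3.8942]
Step 10: x=[3.5119] v=[-3.7788]
Step 11: x=[2.9812] v=[-3.5379]
Step 12: x=[2.5043] v=[-3.1794]
Step 13: x=[2.0970] v=[-2.7153]
Step 14: x=[1.7728] v=[-2.1611]
Step 15: x=[1.5425] v=[-1.5351]
Step 16: x=[1.4138] v=[-0.8581]
Step 17: x=[1.3909] v=[-0.1526]
Step 18: x=[1.4746] v=[0.5580]
First v>=0 after going negative at step 18, time=2.7000

Answer: 2.7000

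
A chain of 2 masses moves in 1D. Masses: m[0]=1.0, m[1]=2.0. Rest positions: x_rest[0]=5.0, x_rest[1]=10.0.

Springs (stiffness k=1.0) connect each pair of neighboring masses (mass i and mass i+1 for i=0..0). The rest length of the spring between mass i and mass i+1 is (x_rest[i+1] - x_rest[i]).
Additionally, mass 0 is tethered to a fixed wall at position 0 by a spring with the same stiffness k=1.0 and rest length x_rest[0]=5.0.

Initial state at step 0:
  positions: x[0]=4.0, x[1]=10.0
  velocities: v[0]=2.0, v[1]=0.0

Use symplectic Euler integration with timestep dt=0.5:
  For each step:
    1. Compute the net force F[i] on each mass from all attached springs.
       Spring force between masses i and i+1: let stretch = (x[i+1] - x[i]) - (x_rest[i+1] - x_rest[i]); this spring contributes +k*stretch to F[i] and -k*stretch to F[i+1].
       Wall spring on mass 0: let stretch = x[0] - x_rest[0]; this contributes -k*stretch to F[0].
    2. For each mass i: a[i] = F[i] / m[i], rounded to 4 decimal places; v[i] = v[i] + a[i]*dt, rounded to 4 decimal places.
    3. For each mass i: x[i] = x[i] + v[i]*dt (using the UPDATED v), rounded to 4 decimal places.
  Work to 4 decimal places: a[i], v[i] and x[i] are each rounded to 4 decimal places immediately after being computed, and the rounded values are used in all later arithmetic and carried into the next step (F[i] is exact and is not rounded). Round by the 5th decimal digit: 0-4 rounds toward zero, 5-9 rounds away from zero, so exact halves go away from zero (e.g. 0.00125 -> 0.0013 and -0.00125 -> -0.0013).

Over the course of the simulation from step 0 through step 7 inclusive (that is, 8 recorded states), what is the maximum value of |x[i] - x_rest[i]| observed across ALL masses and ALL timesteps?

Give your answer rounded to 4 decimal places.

Step 0: x=[4.0000 10.0000] v=[2.0000 0.0000]
Step 1: x=[5.5000 9.8750] v=[3.0000 -0.2500]
Step 2: x=[6.7188 9.8281] v=[2.4375 -0.0938]
Step 3: x=[7.0352 10.0176] v=[0.6328 0.3789]
Step 4: x=[6.3384 10.4593] v=[-1.3936 0.8833]
Step 5: x=[5.0872 11.0109] v=[-2.5024 1.1031]
Step 6: x=[4.0451 11.4470] v=[-2.0842 0.8722]
Step 7: x=[3.8422 11.5829] v=[-0.4058 0.2717]
Max displacement = 2.0352

Answer: 2.0352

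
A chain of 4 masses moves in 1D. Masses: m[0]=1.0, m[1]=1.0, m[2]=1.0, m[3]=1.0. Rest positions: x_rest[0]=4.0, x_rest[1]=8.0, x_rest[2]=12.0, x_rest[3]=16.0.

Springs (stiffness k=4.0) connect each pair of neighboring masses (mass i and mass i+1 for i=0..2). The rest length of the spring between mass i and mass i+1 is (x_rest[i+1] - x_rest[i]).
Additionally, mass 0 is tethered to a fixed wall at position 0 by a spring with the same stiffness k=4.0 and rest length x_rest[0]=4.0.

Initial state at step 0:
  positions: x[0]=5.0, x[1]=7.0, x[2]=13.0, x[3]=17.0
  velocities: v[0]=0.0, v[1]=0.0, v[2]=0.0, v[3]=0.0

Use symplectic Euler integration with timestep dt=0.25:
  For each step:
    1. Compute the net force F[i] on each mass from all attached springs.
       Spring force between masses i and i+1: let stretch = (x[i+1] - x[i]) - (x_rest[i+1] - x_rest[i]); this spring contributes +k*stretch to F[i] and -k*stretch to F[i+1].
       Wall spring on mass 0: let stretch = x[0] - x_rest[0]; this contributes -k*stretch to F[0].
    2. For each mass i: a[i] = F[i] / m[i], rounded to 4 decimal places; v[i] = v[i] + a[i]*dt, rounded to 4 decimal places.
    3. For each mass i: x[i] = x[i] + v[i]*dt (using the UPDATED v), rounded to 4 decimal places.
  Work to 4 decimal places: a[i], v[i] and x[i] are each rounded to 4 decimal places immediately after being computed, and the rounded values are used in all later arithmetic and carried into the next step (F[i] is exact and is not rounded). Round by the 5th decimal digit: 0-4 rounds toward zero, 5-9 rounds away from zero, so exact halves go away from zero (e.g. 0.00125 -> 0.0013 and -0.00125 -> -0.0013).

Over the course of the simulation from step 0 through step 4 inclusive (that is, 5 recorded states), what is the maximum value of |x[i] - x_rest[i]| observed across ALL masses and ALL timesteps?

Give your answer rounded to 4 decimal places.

Answer: 1.6250

Derivation:
Step 0: x=[5.0000 7.0000 13.0000 17.0000] v=[0.0000 0.0000 0.0000 0.0000]
Step 1: x=[4.2500 8.0000 12.5000 17.0000] v=[-3.0000 4.0000 -2.0000 0.0000]
Step 2: x=[3.3750 9.1875 12.0000 16.8750] v=[-3.5000 4.7500 -2.0000 -0.5000]
Step 3: x=[3.1094 9.6250 12.0156 16.5313] v=[-1.0625 1.7500 0.0625 -1.3750]
Step 4: x=[3.6953 9.0313 12.5625 16.0586] v=[2.3437 -2.3750 2.1876 -1.8907]
Max displacement = 1.6250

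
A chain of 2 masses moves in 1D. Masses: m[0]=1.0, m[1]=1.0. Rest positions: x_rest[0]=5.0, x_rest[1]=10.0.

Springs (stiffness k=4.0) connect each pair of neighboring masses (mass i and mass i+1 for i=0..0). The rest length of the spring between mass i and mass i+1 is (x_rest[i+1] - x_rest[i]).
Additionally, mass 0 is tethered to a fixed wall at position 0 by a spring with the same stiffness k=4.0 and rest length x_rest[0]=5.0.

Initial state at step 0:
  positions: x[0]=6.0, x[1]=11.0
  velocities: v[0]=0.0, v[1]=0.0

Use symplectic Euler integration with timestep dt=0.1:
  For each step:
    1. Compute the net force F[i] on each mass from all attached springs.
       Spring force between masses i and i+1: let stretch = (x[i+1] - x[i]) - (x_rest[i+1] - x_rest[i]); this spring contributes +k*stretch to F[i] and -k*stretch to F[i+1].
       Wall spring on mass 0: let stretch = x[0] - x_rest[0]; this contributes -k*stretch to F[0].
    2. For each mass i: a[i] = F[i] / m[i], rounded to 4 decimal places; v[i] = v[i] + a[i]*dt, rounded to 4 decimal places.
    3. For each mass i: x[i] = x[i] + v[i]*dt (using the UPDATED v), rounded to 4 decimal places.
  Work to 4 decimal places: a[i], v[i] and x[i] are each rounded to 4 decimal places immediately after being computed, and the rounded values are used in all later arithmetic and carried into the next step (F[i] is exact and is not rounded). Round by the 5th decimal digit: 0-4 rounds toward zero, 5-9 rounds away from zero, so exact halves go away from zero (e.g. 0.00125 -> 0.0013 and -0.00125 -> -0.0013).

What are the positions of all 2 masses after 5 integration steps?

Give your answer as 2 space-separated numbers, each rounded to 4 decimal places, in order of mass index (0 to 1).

Step 0: x=[6.0000 11.0000] v=[0.0000 0.0000]
Step 1: x=[5.9600 11.0000] v=[-0.4000 0.0000]
Step 2: x=[5.8832 10.9984] v=[-0.7680 -0.0160]
Step 3: x=[5.7757 10.9922] v=[-1.0752 -0.0621]
Step 4: x=[5.6458 10.9773] v=[-1.2989 -0.1487]
Step 5: x=[5.5033 10.9492] v=[-1.4246 -0.2813]

Answer: 5.5033 10.9492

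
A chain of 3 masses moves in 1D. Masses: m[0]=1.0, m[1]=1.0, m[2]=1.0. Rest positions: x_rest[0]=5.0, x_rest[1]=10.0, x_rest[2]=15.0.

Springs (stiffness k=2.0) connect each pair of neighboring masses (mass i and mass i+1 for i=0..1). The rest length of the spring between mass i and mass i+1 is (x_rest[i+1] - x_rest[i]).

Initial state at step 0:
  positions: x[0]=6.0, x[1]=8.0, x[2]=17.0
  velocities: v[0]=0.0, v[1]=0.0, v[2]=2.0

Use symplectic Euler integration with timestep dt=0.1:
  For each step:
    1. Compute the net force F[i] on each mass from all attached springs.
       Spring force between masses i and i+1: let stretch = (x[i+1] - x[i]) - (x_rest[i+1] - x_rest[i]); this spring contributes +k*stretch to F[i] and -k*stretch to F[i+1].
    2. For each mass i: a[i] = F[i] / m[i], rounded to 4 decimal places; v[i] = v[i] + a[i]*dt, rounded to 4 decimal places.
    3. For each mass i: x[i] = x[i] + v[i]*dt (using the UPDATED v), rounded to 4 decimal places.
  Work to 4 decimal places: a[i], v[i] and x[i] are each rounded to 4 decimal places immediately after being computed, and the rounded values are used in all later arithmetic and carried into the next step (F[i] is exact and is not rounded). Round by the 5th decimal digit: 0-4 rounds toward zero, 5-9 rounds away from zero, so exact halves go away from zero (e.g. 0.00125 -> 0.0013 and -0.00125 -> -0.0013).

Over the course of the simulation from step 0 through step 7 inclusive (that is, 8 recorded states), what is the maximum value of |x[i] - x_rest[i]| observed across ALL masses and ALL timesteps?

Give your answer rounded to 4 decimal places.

Step 0: x=[6.0000 8.0000 17.0000] v=[0.0000 0.0000 2.0000]
Step 1: x=[5.9400 8.1400 17.1200] v=[-0.6000 1.4000 1.2000]
Step 2: x=[5.8240 8.4156 17.1604] v=[-1.1600 2.7560 0.4040]
Step 3: x=[5.6598 8.8143 17.1259] v=[-1.6417 3.9866 -0.3450]
Step 4: x=[5.4587 9.3161 17.0252] v=[-2.0108 5.0180 -1.0073]
Step 5: x=[5.2348 9.8949 16.8703] v=[-2.2393 5.7883 -1.5491]
Step 6: x=[5.0041 10.5200 16.6759] v=[-2.3073 6.2514 -1.9442]
Step 7: x=[4.7837 11.1579 16.4584] v=[-2.2041 6.3794 -2.1754]
Max displacement = 2.1604

Answer: 2.1604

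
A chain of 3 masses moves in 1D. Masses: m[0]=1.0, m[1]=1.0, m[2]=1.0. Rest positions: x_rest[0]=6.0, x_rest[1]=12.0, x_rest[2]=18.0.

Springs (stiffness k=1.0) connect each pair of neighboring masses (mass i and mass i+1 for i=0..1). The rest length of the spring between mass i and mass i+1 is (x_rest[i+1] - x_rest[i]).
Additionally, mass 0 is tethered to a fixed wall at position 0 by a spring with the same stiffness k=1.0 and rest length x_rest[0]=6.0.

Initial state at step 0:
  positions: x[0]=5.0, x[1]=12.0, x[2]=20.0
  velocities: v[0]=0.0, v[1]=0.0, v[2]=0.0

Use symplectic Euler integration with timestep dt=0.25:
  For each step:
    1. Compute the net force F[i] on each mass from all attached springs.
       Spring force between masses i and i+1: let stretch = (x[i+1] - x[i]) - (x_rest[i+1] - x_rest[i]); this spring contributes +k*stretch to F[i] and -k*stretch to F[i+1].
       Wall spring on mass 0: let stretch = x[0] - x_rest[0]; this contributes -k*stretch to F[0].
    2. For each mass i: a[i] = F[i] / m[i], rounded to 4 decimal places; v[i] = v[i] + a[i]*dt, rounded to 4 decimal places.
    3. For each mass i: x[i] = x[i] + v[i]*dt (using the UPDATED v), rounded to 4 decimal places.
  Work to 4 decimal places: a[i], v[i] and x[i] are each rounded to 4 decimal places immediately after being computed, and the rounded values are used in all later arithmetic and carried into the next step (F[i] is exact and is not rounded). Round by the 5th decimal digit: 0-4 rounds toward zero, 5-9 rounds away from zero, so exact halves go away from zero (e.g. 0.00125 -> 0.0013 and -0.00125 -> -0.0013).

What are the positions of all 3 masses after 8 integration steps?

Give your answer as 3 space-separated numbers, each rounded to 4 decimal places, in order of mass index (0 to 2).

Step 0: x=[5.0000 12.0000 20.0000] v=[0.0000 0.0000 0.0000]
Step 1: x=[5.1250 12.0625 19.8750] v=[0.5000 0.2500 -0.5000]
Step 2: x=[5.3633 12.1797 19.6367] v=[0.9531 0.4688 -0.9531]
Step 3: x=[5.6924 12.3370 19.3074] v=[1.3164 0.6290 -1.3174]
Step 4: x=[6.0810 12.5146 18.9174] v=[1.5545 0.7105 -1.5600]
Step 5: x=[6.4917 12.6903 18.5022] v=[1.6427 0.7028 -1.6607]
Step 6: x=[6.8841 12.8418 18.0988] v=[1.5694 0.6061 -1.6137]
Step 7: x=[7.2186 12.9495 17.7418] v=[1.3378 0.4309 -1.4280]
Step 8: x=[7.4601 12.9986 17.4603] v=[0.9659 0.1963 -1.1261]

Answer: 7.4601 12.9986 17.4603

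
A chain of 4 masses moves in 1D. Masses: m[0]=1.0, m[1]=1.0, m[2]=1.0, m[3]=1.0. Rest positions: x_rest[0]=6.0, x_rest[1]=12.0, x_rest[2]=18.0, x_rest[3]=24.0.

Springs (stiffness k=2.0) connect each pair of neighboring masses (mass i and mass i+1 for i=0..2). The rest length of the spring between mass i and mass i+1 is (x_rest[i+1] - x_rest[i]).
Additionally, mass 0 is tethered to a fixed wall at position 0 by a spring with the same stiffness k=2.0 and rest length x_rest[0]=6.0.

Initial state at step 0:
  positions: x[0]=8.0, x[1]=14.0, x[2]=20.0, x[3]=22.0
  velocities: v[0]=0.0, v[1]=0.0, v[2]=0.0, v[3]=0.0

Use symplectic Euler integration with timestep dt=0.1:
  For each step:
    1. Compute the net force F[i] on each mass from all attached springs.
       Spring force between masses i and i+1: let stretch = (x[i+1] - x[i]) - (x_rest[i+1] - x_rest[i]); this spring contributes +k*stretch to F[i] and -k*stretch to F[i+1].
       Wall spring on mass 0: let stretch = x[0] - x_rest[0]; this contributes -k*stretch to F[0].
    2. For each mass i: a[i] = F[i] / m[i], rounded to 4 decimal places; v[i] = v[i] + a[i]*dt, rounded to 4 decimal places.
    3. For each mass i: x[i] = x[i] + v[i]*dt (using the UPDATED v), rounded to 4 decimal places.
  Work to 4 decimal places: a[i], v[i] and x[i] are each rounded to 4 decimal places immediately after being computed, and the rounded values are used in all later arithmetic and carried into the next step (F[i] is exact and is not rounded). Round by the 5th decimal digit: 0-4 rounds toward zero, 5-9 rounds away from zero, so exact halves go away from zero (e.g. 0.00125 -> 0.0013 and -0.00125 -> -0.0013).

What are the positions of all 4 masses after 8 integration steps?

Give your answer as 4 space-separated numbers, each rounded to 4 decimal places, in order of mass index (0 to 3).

Answer: 6.8485 13.5912 17.9971 24.2776

Derivation:
Step 0: x=[8.0000 14.0000 20.0000 22.0000] v=[0.0000 0.0000 0.0000 0.0000]
Step 1: x=[7.9600 14.0000 19.9200 22.0800] v=[-0.4000 0.0000 -0.8000 0.8000]
Step 2: x=[7.8816 13.9976 19.7648 22.2368] v=[-0.7840 -0.0240 -1.5520 1.5680]
Step 3: x=[7.7679 13.9882 19.5437 22.4642] v=[-1.1371 -0.0938 -2.2110 2.2736]
Step 4: x=[7.6232 13.9655 19.2699 22.7532] v=[-1.4466 -0.2268 -2.7380 2.8895]
Step 5: x=[7.4529 13.9221 18.9597 23.0925] v=[-1.7028 -0.4344 -3.1022 3.3928]
Step 6: x=[7.2630 13.8500 18.6314 23.4691] v=[-1.8995 -0.7207 -3.2832 3.7662]
Step 7: x=[7.0595 13.7418 18.3042 23.8690] v=[-2.0347 -1.0818 -3.2719 3.9987]
Step 8: x=[6.8485 13.5912 17.9971 24.2776] v=[-2.1101 -1.5058 -3.0714 4.0857]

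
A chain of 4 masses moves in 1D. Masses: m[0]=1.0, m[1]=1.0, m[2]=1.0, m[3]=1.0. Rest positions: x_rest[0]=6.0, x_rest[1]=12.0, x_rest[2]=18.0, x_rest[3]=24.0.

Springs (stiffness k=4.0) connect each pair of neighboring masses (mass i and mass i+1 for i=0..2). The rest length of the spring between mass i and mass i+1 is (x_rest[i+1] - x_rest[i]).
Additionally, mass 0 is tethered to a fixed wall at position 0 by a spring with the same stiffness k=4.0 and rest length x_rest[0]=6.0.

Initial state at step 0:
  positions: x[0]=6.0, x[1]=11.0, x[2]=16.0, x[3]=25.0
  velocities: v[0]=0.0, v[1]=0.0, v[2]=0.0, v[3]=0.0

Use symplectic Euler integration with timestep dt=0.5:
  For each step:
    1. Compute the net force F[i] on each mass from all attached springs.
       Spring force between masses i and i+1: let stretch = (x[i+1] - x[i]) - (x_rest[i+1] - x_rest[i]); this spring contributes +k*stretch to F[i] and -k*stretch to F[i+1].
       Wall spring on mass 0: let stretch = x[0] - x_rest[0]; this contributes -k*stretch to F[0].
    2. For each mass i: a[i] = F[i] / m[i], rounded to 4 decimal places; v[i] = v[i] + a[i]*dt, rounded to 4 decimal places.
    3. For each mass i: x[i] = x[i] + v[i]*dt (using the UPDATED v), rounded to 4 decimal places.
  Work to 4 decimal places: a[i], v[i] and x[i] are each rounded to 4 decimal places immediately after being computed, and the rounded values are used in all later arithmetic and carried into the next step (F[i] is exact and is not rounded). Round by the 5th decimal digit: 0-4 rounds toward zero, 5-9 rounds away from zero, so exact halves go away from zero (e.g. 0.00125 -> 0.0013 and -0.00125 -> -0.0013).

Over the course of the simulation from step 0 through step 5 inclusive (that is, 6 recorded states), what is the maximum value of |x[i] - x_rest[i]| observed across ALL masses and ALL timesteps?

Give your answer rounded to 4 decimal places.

Step 0: x=[6.0000 11.0000 16.0000 25.0000] v=[0.0000 0.0000 0.0000 0.0000]
Step 1: x=[5.0000 11.0000 20.0000 22.0000] v=[-2.0000 0.0000 8.0000 -6.0000]
Step 2: x=[5.0000 14.0000 17.0000 23.0000] v=[0.0000 6.0000 -6.0000 2.0000]
Step 3: x=[9.0000 11.0000 17.0000 24.0000] v=[8.0000 -6.0000 0.0000 2.0000]
Step 4: x=[6.0000 12.0000 18.0000 24.0000] v=[-6.0000 2.0000 2.0000 0.0000]
Step 5: x=[3.0000 13.0000 19.0000 24.0000] v=[-6.0000 2.0000 2.0000 0.0000]
Max displacement = 3.0000

Answer: 3.0000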